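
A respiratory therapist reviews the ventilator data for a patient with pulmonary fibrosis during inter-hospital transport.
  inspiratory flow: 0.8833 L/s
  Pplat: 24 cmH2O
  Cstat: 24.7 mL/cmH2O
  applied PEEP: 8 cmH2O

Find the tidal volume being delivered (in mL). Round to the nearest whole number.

Vt = Cstat × (Pplat − PEEP) = 24.7 × (24 − 8) = 24.7 × 16.0 = 395.2 mL.

395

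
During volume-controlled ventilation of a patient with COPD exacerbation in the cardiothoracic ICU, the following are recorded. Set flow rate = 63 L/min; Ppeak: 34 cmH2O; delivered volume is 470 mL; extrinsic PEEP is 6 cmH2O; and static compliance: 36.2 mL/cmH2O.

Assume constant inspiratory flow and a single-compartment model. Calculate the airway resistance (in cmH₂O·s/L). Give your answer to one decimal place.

14.3

Flow: 63 L/min ÷ 60 = 1.05 L/s.
Equation of motion (constant flow): PIP = Vt/C + R·V̇ + PEEP.
R·V̇ = PIP − Vt/C − PEEP = 34 − 470/36.2 − 6 = 34 − 12.983 − 6 = 15.017 cmH2O.
R = 15.017 / 1.05 = 14.302 cmH2O·s/L.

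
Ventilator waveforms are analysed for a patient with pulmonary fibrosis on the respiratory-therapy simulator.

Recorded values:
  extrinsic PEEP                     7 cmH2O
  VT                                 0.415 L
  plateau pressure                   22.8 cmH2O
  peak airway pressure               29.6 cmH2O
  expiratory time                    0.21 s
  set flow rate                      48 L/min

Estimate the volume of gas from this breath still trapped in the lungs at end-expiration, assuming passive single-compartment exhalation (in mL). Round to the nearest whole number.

162

Flow: 48 L/min ÷ 60 = 0.8 L/s.
R = (PIP − Pplat)/V̇ = (29.6 − 22.8) / 0.8 = 6.8/0.8 = 8.5 cmH2O·s/L.
C = Vt/(Pplat − PEEP) = 415.0 / (22.8 − 7) = 415.0/15.8 = 26.266 mL/cmH2O.
τ = R × C = 8.5 × 0.02627 L/cmH2O = 0.2233 s.
Fraction remaining = e^(−Te/τ) = e^(−0.21/0.2233) = 0.3905.
Trapped volume = 415.0 × 0.3905 = 162.06 mL.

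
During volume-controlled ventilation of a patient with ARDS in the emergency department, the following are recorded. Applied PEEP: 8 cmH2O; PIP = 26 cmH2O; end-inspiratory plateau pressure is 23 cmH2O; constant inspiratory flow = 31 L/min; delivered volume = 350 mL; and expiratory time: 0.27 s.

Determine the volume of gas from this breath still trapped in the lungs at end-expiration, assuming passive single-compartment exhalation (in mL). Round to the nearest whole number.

Flow: 31 L/min ÷ 60 = 0.5167 L/s.
R = (PIP − Pplat)/V̇ = (26 − 23) / 0.5167 = 3.0/0.5167 = 5.806 cmH2O·s/L.
C = Vt/(Pplat − PEEP) = 350.0 / (23 − 8) = 350.0/15.0 = 23.333 mL/cmH2O.
τ = R × C = 5.806 × 0.02333 L/cmH2O = 0.1355 s.
Fraction remaining = e^(−Te/τ) = e^(−0.27/0.1355) = 0.1363.
Trapped volume = 350.0 × 0.1363 = 47.705 mL.

48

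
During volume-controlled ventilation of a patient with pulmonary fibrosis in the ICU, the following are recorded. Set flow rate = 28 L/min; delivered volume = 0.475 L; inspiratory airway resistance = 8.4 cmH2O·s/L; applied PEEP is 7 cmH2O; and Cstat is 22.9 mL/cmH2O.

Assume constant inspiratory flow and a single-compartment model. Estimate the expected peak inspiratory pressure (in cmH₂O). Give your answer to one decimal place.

31.7

Flow: 28 L/min ÷ 60 = 0.4667 L/s.
Equation of motion (constant flow): PIP = Vt/C + R·V̇ + PEEP.
PIP = 475/22.9 + 8.4×0.4667 + 7 = 20.742 + 3.92 + 7 = 31.662 cmH2O.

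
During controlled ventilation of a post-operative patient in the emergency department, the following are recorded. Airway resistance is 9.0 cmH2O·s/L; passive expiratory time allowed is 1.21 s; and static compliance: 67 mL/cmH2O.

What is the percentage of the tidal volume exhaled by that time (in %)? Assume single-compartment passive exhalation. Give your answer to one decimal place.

86.6

τ = R × C = 9.0 × 67 mL/cmH2O = 9.0 × 0.067 L/cmH2O = 0.603 s.
Passive exhalation: V(t)/V₀ = e^(−t/τ) = e^(−1.21/0.603) = 0.1344.
Fraction exhaled = 1 − 0.1344 = 0.8656 → 86.56%.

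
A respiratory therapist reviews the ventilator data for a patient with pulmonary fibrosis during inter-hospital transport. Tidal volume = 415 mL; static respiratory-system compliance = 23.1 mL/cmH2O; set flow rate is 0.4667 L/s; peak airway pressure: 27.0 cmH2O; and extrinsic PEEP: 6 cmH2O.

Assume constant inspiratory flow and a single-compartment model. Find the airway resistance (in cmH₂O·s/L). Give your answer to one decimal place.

6.5

Equation of motion (constant flow): PIP = Vt/C + R·V̇ + PEEP.
R·V̇ = PIP − Vt/C − PEEP = 27.0 − 415/23.1 − 6 = 27.0 − 17.965 − 6 = 3.035 cmH2O.
R = 3.035 / 0.4667 = 6.503 cmH2O·s/L.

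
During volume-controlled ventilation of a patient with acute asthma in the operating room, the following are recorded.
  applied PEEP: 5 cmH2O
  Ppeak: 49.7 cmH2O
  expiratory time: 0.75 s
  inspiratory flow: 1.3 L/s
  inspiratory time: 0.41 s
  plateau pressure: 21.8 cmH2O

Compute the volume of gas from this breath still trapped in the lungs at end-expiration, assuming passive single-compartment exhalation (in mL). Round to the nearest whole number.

Vt = flow × Ti = 1.3 L/s × 0.41 s × 1000 mL/L = 533.0 mL.
R = (PIP − Pplat)/V̇ = (49.7 − 21.8) / 1.3 = 27.9/1.3 = 21.462 cmH2O·s/L.
C = Vt/(Pplat − PEEP) = 533.0 / (21.8 − 5) = 533.0/16.8 = 31.726 mL/cmH2O.
τ = R × C = 21.462 × 0.03173 L/cmH2O = 0.681 s.
Fraction remaining = e^(−Te/τ) = e^(−0.75/0.681) = 0.3324.
Trapped volume = 533.0 × 0.3324 = 177.17 mL.

177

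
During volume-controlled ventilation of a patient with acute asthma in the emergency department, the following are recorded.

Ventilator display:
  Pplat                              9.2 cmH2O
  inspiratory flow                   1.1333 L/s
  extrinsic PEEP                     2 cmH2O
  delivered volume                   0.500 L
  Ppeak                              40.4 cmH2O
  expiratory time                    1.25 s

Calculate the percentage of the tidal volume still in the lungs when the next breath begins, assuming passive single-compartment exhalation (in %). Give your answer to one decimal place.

52.0

R = (PIP − Pplat)/V̇ = (40.4 − 9.2) / 1.1333 = 31.2/1.1333 = 27.53 cmH2O·s/L.
C = Vt/(Pplat − PEEP) = 500.0 / (9.2 − 2) = 500.0/7.2 = 69.444 mL/cmH2O.
τ = R × C = 27.53 × 0.06944 L/cmH2O = 1.912 s.
Fraction remaining at end-expiration = e^(−Te/τ) = e^(−1.25/1.912) = 0.5201 → 52.01%.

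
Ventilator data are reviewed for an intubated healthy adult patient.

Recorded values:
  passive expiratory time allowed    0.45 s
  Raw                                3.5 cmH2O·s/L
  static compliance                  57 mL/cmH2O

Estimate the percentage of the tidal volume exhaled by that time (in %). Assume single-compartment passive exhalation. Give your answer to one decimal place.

τ = R × C = 3.5 × 57 mL/cmH2O = 3.5 × 0.057 L/cmH2O = 0.1995 s.
Passive exhalation: V(t)/V₀ = e^(−t/τ) = e^(−0.45/0.1995) = 0.1048.
Fraction exhaled = 1 − 0.1048 = 0.8952 → 89.52%.

89.5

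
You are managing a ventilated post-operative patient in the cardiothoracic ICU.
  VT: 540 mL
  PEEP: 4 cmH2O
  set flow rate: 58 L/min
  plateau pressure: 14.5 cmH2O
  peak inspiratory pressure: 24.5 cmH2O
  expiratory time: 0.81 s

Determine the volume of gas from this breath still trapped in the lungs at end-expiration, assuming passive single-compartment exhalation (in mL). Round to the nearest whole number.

118

Flow: 58 L/min ÷ 60 = 0.9667 L/s.
R = (PIP − Pplat)/V̇ = (24.5 − 14.5) / 0.9667 = 10.0/0.9667 = 10.344 cmH2O·s/L.
C = Vt/(Pplat − PEEP) = 540.0 / (14.5 − 4) = 540.0/10.5 = 51.429 mL/cmH2O.
τ = R × C = 10.344 × 0.05143 L/cmH2O = 0.532 s.
Fraction remaining = e^(−Te/τ) = e^(−0.81/0.532) = 0.2182.
Trapped volume = 540.0 × 0.2182 = 117.83 mL.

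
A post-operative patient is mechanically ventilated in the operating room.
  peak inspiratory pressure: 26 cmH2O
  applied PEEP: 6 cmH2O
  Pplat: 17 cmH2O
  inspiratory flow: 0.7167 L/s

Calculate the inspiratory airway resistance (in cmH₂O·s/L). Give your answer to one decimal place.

12.6

Raw = (PIP − Pplat) / flow = (26 − 17) / 0.7167 = 9.0 / 0.7167 = 12.558 cmH2O·s/L.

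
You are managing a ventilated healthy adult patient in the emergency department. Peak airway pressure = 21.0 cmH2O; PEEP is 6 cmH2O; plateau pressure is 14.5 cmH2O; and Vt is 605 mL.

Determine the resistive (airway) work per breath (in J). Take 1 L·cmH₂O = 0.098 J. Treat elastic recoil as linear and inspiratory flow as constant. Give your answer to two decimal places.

With constant inspiratory flow the resistive pressure is constant at PIP − Pplat = 21.0 − 14.5 = 6.5 cmH2O, so resistive work = 6.5 × 0.605 = 3.933 L·cmH2O.
× 0.098 J/(L·cmH2O) → 0.3854 J.

0.39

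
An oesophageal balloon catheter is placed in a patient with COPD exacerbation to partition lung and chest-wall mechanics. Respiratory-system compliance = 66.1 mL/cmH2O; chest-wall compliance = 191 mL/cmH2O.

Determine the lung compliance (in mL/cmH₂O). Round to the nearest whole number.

101

1/CL = 1/Crs − 1/Ccw.
1/CL = 1/66.1 − 1/191 = 0.009893.
CL = 101.08 mL/cmH2O.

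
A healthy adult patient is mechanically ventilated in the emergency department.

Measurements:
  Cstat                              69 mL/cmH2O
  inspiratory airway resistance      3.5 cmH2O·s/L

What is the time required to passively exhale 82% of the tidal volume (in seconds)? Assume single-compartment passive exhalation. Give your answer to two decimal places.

0.41

τ = R × C = 3.5 × 69 mL/cmH2O = 3.5 × 0.069 L/cmH2O = 0.2415 s.
Exhaled fraction f = 1 − e^(−t/τ) → t = −τ·ln(1 − f) = −0.2415·ln(0.18) = 0.4141 s.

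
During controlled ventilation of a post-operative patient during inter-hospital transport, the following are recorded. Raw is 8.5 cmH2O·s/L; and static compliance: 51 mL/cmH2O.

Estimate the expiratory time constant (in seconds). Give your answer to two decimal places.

τ = R × C = 8.5 × 51 mL/cmH2O = 8.5 × 0.051 L/cmH2O = 0.4335 s.

0.43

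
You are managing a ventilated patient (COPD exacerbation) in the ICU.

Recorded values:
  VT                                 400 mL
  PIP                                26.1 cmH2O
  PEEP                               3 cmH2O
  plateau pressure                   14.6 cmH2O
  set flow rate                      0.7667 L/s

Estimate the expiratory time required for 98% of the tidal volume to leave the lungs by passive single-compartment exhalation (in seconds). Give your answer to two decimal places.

2.02

R = (PIP − Pplat)/V̇ = (26.1 − 14.6) / 0.7667 = 11.5/0.7667 = 14.999 cmH2O·s/L.
C = Vt/(Pplat − PEEP) = 400.0 / (14.6 − 3) = 400.0/11.6 = 34.483 mL/cmH2O.
τ = R × C = 14.999 × 0.03448 L/cmH2O = 0.5172 s.
t = −τ·ln(1 − 0.98) = −0.5172·ln(0.02) = 2.023 s.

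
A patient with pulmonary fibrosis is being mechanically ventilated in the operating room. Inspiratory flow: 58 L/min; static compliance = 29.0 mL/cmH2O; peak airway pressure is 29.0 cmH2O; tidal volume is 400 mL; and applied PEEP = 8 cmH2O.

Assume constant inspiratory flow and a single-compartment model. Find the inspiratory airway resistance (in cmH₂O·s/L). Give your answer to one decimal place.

Flow: 58 L/min ÷ 60 = 0.9667 L/s.
Equation of motion (constant flow): PIP = Vt/C + R·V̇ + PEEP.
R·V̇ = PIP − Vt/C − PEEP = 29.0 − 400/29.0 − 8 = 29.0 − 13.793 − 8 = 7.207 cmH2O.
R = 7.207 / 0.9667 = 7.455 cmH2O·s/L.

7.5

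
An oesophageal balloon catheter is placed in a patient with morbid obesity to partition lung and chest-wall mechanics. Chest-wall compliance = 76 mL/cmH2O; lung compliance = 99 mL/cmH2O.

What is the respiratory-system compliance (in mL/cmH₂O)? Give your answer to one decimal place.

Lung and chest wall are elastances in series: 1/Crs = 1/CL + 1/Ccw.
1/Crs = 1/99 + 1/76 = 0.02326.
Crs = 42.992 mL/cmH2O.

43.0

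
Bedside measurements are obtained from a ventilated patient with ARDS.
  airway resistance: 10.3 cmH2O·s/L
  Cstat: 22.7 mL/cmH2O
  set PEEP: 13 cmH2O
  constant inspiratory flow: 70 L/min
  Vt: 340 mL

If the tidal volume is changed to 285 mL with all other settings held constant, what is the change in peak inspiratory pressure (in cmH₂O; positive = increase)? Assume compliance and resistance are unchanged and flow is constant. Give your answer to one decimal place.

-2.4

PIP = Vt/C + R·V̇ + PEEP (constant-flow equation of motion).
Only the elastic term changes: ΔPIP = ΔVt / C = (285 − 340) / 22.7 = -2.423 cmH2O.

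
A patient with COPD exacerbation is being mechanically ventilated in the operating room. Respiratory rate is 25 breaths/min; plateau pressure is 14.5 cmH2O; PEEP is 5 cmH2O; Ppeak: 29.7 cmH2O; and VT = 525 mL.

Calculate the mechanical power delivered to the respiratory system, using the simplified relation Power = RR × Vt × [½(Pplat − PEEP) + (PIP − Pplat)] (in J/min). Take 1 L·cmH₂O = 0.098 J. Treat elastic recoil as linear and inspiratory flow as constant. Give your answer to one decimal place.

Per-breath work = Vt × [½(Pplat−PEEP) + (PIP−Pplat)] = 0.525 × [0.5×9.5 + 15.2] = 0.525 × 19.95 = 10.474 L·cmH2O.
Power = 25 × 10.474 = 261.85 L·cmH2O/min.
× 0.098 J/(L·cmH2O) → 25.661 J/min.

25.7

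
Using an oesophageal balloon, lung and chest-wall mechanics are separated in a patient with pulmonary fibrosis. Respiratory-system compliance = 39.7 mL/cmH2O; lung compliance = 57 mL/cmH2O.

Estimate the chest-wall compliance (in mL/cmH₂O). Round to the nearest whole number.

131

1/Ccw = 1/Crs − 1/CL.
1/Ccw = 1/39.7 − 1/57 = 0.007645.
Ccw = 130.8 mL/cmH2O.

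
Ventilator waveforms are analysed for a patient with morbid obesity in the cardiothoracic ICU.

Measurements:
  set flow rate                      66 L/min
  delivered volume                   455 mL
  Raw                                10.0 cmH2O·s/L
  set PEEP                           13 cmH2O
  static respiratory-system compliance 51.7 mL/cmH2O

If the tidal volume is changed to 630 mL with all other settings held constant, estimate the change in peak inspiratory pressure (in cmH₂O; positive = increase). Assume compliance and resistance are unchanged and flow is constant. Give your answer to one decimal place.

PIP = Vt/C + R·V̇ + PEEP (constant-flow equation of motion).
Only the elastic term changes: ΔPIP = ΔVt / C = (630 − 455) / 51.7 = 3.385 cmH2O.

3.4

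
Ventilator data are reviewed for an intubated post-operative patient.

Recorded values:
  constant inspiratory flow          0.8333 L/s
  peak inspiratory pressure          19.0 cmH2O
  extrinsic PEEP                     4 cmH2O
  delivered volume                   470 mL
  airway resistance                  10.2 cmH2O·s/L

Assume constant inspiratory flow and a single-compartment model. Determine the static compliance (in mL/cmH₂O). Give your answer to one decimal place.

72.3

Equation of motion (constant flow): PIP = Vt/C + R·V̇ + PEEP.
Vt/C = PIP − R·V̇ − PEEP = 19.0 − 10.2×0.8333 − 4 = 19.0 − 8.5 − 4 = 6.5 cmH2O.
C = Vt / 6.5 = 470 / 6.5 = 72.308 mL/cmH2O.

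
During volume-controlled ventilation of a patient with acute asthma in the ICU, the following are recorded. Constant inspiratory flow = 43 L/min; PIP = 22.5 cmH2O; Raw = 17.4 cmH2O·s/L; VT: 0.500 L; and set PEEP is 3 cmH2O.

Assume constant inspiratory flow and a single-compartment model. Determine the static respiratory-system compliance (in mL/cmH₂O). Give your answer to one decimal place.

71.1

Flow: 43 L/min ÷ 60 = 0.7167 L/s.
Equation of motion (constant flow): PIP = Vt/C + R·V̇ + PEEP.
Vt/C = PIP − R·V̇ − PEEP = 22.5 − 17.4×0.7167 − 3 = 22.5 − 12.471 − 3 = 7.029 cmH2O.
C = Vt / 7.029 = 500 / 7.029 = 71.134 mL/cmH2O.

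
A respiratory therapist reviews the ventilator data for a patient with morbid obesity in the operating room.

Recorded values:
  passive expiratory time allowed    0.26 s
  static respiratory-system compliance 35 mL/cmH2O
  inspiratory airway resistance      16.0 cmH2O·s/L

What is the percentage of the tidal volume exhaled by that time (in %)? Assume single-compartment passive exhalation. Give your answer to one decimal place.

τ = R × C = 16.0 × 35 mL/cmH2O = 16.0 × 0.035 L/cmH2O = 0.56 s.
Passive exhalation: V(t)/V₀ = e^(−t/τ) = e^(−0.26/0.56) = 0.6286.
Fraction exhaled = 1 − 0.6286 = 0.3714 → 37.14%.

37.1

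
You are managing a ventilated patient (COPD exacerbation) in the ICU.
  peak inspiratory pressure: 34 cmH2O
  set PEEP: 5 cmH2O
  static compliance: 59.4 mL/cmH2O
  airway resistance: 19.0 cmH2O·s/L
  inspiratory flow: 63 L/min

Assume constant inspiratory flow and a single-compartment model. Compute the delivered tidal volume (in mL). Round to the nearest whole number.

Flow: 63 L/min ÷ 60 = 1.05 L/s.
Equation of motion (constant flow): PIP = Vt/C + R·V̇ + PEEP.
Vt/C = PIP − R·V̇ − PEEP = 34 − 19.95 − 5 = 9.05 cmH2O.
Vt = C × 9.05 = 59.4 × 9.05 = 537.57 mL.

538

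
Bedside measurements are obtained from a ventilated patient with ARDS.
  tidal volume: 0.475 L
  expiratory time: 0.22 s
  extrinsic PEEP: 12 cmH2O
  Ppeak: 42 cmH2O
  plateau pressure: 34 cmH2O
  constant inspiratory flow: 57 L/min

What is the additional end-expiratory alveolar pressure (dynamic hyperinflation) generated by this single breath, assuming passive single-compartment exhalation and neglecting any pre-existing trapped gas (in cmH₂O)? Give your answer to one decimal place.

Flow: 57 L/min ÷ 60 = 0.95 L/s.
R = (PIP − Pplat)/V̇ = (42 − 34) / 0.95 = 8.0/0.95 = 8.421 cmH2O·s/L.
C = Vt/(Pplat − PEEP) = 475.0 / (34 − 12) = 475.0/22.0 = 21.591 mL/cmH2O.
τ = R × C = 8.421 × 0.02159 L/cmH2O = 0.1818 s.
Fraction remaining = e^(−Te/τ) = e^(−0.22/0.1818) = 0.2982; trapped volume = 475.0 × 0.2982 = 141.65 mL.
Additional alveolar pressure from trapping ≈ V_trapped / C = 141.65 / 21.591 = 6.561 cmH2O.

6.6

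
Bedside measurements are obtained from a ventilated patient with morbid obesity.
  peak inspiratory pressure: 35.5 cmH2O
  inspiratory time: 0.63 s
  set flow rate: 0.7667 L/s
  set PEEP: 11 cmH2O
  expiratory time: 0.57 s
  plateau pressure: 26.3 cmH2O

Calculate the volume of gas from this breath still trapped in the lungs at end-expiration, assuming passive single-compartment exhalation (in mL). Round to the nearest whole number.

Vt = flow × Ti = 0.7667 L/s × 0.63 s × 1000 mL/L = 483.02 mL.
R = (PIP − Pplat)/V̇ = (35.5 − 26.3) / 0.7667 = 9.2/0.7667 = 11.999 cmH2O·s/L.
C = Vt/(Pplat − PEEP) = 483.02 / (26.3 − 11) = 483.02/15.3 = 31.57 mL/cmH2O.
τ = R × C = 11.999 × 0.03157 L/cmH2O = 0.3788 s.
Fraction remaining = e^(−Te/τ) = e^(−0.57/0.3788) = 0.2221.
Trapped volume = 483.02 × 0.2221 = 107.28 mL.

107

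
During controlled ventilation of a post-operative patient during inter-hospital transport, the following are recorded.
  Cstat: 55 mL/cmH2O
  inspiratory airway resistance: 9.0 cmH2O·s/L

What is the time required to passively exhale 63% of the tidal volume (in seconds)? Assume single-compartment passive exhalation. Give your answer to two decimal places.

0.49

τ = R × C = 9.0 × 55 mL/cmH2O = 9.0 × 0.055 L/cmH2O = 0.495 s.
Exhaled fraction f = 1 − e^(−t/τ) → t = −τ·ln(1 − f) = −0.495·ln(0.37) = 0.4922 s.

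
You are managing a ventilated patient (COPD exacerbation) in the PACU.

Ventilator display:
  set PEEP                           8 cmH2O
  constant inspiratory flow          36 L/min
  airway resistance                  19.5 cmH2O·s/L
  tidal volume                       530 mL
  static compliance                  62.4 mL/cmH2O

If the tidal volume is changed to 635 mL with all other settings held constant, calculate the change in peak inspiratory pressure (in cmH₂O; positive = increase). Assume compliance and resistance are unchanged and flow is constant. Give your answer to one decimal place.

1.7

PIP = Vt/C + R·V̇ + PEEP (constant-flow equation of motion).
Only the elastic term changes: ΔPIP = ΔVt / C = (635 − 530) / 62.4 = 1.683 cmH2O.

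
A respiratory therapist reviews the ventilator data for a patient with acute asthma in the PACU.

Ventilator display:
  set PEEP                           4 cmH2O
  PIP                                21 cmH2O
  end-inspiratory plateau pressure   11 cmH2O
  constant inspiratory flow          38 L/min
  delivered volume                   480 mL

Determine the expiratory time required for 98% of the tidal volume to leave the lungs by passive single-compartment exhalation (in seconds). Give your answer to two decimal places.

Flow: 38 L/min ÷ 60 = 0.6333 L/s.
R = (PIP − Pplat)/V̇ = (21 − 11) / 0.6333 = 10.0/0.6333 = 15.79 cmH2O·s/L.
C = Vt/(Pplat − PEEP) = 480.0 / (11 − 4) = 480.0/7.0 = 68.571 mL/cmH2O.
τ = R × C = 15.79 × 0.06857 L/cmH2O = 1.083 s.
t = −τ·ln(1 − 0.98) = −1.083·ln(0.02) = 4.237 s.

4.24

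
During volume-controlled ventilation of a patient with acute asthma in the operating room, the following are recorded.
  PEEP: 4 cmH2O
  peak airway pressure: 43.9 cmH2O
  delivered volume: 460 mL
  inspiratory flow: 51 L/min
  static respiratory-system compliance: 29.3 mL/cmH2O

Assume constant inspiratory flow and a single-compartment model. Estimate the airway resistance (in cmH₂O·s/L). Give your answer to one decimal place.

28.5

Flow: 51 L/min ÷ 60 = 0.85 L/s.
Equation of motion (constant flow): PIP = Vt/C + R·V̇ + PEEP.
R·V̇ = PIP − Vt/C − PEEP = 43.9 − 460/29.3 − 4 = 43.9 − 15.7 − 4 = 24.2 cmH2O.
R = 24.2 / 0.85 = 28.471 cmH2O·s/L.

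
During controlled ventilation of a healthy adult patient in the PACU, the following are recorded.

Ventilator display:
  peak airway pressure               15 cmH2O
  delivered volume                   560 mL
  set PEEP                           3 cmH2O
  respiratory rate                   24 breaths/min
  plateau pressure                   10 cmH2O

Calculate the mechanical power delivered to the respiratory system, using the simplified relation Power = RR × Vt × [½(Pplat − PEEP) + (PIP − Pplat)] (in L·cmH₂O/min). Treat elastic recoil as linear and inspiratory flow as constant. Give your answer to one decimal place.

Per-breath work = Vt × [½(Pplat−PEEP) + (PIP−Pplat)] = 0.560 × [0.5×7.0 + 5.0] = 0.560 × 8.5 = 4.76 L·cmH2O.
Power = 24 × 4.76 = 114.24 L·cmH2O/min.

114.2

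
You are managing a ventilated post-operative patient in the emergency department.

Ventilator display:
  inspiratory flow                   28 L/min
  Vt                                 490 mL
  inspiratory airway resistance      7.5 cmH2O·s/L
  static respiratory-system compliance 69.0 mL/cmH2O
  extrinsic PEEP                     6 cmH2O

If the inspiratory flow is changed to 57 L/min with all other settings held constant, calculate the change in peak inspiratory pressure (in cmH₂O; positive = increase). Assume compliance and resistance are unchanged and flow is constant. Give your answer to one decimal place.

3.6

Flow: 28 L/min ÷ 60 = 0.4667 L/s.
New flow: 57 L/min ÷ 60 = 0.95 L/s.
PIP = Vt/C + R·V̇ + PEEP (constant-flow equation of motion).
Only the resistive term changes: ΔPIP = R × ΔV̇ = 7.5 × (0.95 − 0.4667) = 7.5 × 0.4833 = 3.625 cmH2O.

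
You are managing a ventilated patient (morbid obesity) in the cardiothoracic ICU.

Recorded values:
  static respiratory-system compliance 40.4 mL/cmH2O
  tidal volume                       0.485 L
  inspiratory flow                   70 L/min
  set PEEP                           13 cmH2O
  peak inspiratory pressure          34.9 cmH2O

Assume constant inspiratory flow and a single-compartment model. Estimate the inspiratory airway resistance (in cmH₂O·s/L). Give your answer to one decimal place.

Flow: 70 L/min ÷ 60 = 1.1667 L/s.
Equation of motion (constant flow): PIP = Vt/C + R·V̇ + PEEP.
R·V̇ = PIP − Vt/C − PEEP = 34.9 − 485/40.4 − 13 = 34.9 − 12.005 − 13 = 9.895 cmH2O.
R = 9.895 / 1.1667 = 8.481 cmH2O·s/L.

8.5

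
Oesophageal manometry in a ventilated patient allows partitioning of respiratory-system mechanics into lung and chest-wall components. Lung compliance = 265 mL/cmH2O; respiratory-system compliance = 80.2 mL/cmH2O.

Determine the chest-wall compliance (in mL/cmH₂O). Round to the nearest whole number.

1/Ccw = 1/Crs − 1/CL.
1/Ccw = 1/80.2 − 1/265 = 0.008695.
Ccw = 115.01 mL/cmH2O.

115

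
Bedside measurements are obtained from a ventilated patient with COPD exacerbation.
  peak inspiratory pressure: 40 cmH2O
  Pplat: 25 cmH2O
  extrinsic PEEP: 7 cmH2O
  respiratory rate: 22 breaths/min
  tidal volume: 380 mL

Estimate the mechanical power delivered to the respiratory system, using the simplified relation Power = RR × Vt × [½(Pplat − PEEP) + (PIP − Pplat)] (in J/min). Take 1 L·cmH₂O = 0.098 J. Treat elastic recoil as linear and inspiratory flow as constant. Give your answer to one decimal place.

19.7

Per-breath work = Vt × [½(Pplat−PEEP) + (PIP−Pplat)] = 0.380 × [0.5×18.0 + 15.0] = 0.380 × 24.0 = 9.12 L·cmH2O.
Power = 22 × 9.12 = 200.64 L·cmH2O/min.
× 0.098 J/(L·cmH2O) → 19.663 J/min.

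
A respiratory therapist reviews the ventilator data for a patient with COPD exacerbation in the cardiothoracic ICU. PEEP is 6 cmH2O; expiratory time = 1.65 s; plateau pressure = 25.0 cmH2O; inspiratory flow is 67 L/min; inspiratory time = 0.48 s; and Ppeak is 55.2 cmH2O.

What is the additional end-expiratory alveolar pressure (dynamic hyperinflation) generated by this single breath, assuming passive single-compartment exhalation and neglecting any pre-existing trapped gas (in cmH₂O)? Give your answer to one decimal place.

2.2

Flow: 67 L/min ÷ 60 = 1.1167 L/s.
Vt = flow × Ti = 1.1167 L/s × 0.48 s × 1000 mL/L = 536.02 mL.
R = (PIP − Pplat)/V̇ = (55.2 − 25.0) / 1.1167 = 30.2/1.1167 = 27.044 cmH2O·s/L.
C = Vt/(Pplat − PEEP) = 536.02 / (25.0 − 6) = 536.02/19.0 = 28.212 mL/cmH2O.
τ = R × C = 27.044 × 0.02821 L/cmH2O = 0.7629 s.
Fraction remaining = e^(−Te/τ) = e^(−1.65/0.7629) = 0.115; trapped volume = 536.02 × 0.115 = 61.642 mL.
Additional alveolar pressure from trapping ≈ V_trapped / C = 61.642 / 28.212 = 2.185 cmH2O.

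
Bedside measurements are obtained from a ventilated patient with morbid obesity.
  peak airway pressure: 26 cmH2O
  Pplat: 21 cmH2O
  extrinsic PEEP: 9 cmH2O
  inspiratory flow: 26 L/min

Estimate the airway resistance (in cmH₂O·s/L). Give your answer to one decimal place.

11.5

Flow: 26 L/min ÷ 60 = 0.4333 L/s.
Raw = (PIP − Pplat) / flow = (26 − 21) / 0.4333 = 5.0 / 0.4333 = 11.539 cmH2O·s/L.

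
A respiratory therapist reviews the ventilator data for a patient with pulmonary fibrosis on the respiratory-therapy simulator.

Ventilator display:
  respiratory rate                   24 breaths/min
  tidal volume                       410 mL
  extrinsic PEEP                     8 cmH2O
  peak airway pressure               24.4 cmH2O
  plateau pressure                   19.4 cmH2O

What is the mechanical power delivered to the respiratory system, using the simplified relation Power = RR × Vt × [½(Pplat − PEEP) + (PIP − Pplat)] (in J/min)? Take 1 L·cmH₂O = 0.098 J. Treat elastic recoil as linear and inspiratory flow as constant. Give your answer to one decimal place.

Per-breath work = Vt × [½(Pplat−PEEP) + (PIP−Pplat)] = 0.410 × [0.5×11.4 + 5.0] = 0.410 × 10.7 = 4.387 L·cmH2O.
Power = 24 × 4.387 = 105.29 L·cmH2O/min.
× 0.098 J/(L·cmH2O) → 10.318 J/min.

10.3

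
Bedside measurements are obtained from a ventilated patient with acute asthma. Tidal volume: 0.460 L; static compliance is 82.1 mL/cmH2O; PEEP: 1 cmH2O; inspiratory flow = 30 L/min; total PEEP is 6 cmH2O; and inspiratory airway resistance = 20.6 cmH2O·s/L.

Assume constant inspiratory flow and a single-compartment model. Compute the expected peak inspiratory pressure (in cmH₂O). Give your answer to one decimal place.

Flow: 30 L/min ÷ 60 = 0.5 L/s.
Total PEEP = 6 cmH2O (set 1 + intrinsic 5); this is the baseline alveolar pressure.
Equation of motion (constant flow): PIP = Vt/C + R·V̇ + PEEP.
PIP = 460/82.1 + 20.6×0.5 + 6 = 5.603 + 10.3 + 6 = 21.903 cmH2O.

21.9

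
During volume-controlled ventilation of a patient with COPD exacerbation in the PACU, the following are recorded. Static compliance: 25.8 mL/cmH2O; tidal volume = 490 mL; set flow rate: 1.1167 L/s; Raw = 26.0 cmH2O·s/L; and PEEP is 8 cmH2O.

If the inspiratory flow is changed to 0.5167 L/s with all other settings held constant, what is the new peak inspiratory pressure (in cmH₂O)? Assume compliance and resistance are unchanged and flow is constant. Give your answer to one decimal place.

PIP = Vt/C + R·V̇ + PEEP (constant-flow equation of motion).
Only the resistive term changes: ΔPIP = R × ΔV̇ = 26.0 × (0.5167 − 1.1167) = 26.0 × -0.6 = -15.6 cmH2O.
Original PIP = 490/25.8 + 26.0×1.1167 + 8 = 56.026 cmH2O; new PIP = 56.026 + (-15.6) = 40.426 cmH2O.

40.4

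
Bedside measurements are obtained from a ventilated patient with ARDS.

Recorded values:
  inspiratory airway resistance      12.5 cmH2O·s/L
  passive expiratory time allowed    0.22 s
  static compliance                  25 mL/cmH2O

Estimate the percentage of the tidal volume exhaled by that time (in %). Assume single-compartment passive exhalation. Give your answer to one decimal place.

50.5

τ = R × C = 12.5 × 25 mL/cmH2O = 12.5 × 0.025 L/cmH2O = 0.3125 s.
Passive exhalation: V(t)/V₀ = e^(−t/τ) = e^(−0.22/0.3125) = 0.4946.
Fraction exhaled = 1 − 0.4946 = 0.5054 → 50.54%.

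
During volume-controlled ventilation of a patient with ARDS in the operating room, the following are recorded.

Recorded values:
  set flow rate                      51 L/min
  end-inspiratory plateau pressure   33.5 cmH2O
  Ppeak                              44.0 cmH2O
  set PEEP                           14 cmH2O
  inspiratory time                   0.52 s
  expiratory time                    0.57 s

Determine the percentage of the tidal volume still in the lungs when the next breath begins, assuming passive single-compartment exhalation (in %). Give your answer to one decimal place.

Flow: 51 L/min ÷ 60 = 0.85 L/s.
Vt = flow × Ti = 0.85 L/s × 0.52 s × 1000 mL/L = 442.0 mL.
R = (PIP − Pplat)/V̇ = (44.0 − 33.5) / 0.85 = 10.5/0.85 = 12.353 cmH2O·s/L.
C = Vt/(Pplat − PEEP) = 442.0 / (33.5 − 14) = 442.0/19.5 = 22.667 mL/cmH2O.
τ = R × C = 12.353 × 0.02267 L/cmH2O = 0.28 s.
Fraction remaining at end-expiration = e^(−Te/τ) = e^(−0.57/0.28) = 0.1306 → 13.06%.

13.1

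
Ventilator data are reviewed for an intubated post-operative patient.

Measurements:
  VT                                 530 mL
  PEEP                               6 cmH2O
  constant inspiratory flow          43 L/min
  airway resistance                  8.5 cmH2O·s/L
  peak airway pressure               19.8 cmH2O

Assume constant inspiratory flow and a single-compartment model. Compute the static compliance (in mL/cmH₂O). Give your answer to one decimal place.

Flow: 43 L/min ÷ 60 = 0.7167 L/s.
Equation of motion (constant flow): PIP = Vt/C + R·V̇ + PEEP.
Vt/C = PIP − R·V̇ − PEEP = 19.8 − 8.5×0.7167 − 6 = 19.8 − 6.092 − 6 = 7.708 cmH2O.
C = Vt / 7.708 = 530 / 7.708 = 68.76 mL/cmH2O.

68.8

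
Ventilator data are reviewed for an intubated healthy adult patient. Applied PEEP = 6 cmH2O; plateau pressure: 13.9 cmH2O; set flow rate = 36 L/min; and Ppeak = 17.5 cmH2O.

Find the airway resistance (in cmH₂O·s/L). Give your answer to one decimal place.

Flow: 36 L/min ÷ 60 = 0.6 L/s.
Raw = (PIP − Pplat) / flow = (17.5 − 13.9) / 0.6 = 3.6 / 0.6 = 6.0 cmH2O·s/L.

6.0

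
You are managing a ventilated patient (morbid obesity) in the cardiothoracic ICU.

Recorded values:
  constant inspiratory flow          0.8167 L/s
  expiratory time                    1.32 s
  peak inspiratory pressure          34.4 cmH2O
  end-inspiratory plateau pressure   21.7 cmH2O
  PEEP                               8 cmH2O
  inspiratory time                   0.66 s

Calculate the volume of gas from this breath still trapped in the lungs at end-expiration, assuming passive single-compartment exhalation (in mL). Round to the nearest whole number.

62

Vt = flow × Ti = 0.8167 L/s × 0.66 s × 1000 mL/L = 539.02 mL.
R = (PIP − Pplat)/V̇ = (34.4 − 21.7) / 0.8167 = 12.7/0.8167 = 15.55 cmH2O·s/L.
C = Vt/(Pplat − PEEP) = 539.02 / (21.7 − 8) = 539.02/13.7 = 39.345 mL/cmH2O.
τ = R × C = 15.55 × 0.03935 L/cmH2O = 0.6119 s.
Fraction remaining = e^(−Te/τ) = e^(−1.32/0.6119) = 0.1156.
Trapped volume = 539.02 × 0.1156 = 62.311 mL.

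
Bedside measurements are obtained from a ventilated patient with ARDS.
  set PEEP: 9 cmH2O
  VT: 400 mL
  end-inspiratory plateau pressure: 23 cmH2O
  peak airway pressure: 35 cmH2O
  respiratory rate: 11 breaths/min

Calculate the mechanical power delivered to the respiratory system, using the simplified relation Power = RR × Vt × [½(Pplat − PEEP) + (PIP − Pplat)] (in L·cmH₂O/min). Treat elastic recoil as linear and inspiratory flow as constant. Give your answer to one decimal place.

83.6

Per-breath work = Vt × [½(Pplat−PEEP) + (PIP−Pplat)] = 0.400 × [0.5×14.0 + 12.0] = 0.400 × 19.0 = 7.6 L·cmH2O.
Power = 11 × 7.6 = 83.6 L·cmH2O/min.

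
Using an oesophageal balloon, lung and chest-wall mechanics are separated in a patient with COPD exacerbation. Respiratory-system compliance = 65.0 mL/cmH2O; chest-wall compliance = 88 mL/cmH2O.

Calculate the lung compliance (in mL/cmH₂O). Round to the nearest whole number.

249

1/CL = 1/Crs − 1/Ccw.
1/CL = 1/65.0 − 1/88 = 0.004021.
CL = 248.69 mL/cmH2O.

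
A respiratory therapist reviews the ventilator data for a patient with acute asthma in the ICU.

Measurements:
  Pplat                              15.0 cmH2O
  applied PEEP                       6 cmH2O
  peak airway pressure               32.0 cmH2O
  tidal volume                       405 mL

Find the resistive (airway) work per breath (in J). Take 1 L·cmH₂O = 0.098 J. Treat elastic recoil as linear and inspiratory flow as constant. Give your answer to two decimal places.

0.67

With constant inspiratory flow the resistive pressure is constant at PIP − Pplat = 32.0 − 15.0 = 17.0 cmH2O, so resistive work = 17.0 × 0.405 = 6.885 L·cmH2O.
× 0.098 J/(L·cmH2O) → 0.6747 J.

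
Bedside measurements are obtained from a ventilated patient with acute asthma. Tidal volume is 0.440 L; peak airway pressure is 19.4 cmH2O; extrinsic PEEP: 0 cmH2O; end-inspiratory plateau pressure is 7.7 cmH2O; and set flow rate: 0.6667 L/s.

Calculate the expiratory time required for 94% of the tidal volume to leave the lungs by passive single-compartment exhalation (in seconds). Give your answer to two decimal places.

2.82

R = (PIP − Pplat)/V̇ = (19.4 − 7.7) / 0.6667 = 11.7/0.6667 = 17.549 cmH2O·s/L.
C = Vt/(Pplat − PEEP) = 440.0 / (7.7 − 0) = 440.0/7.7 = 57.143 mL/cmH2O.
τ = R × C = 17.549 × 0.05714 L/cmH2O = 1.003 s.
t = −τ·ln(1 − 0.94) = −1.003·ln(0.06) = 2.822 s.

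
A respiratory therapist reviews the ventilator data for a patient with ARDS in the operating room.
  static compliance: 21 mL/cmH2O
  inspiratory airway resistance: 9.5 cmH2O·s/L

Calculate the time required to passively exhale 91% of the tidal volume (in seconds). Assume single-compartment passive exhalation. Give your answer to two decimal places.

τ = R × C = 9.5 × 21 mL/cmH2O = 9.5 × 0.021 L/cmH2O = 0.1995 s.
Exhaled fraction f = 1 − e^(−t/τ) → t = −τ·ln(1 − f) = −0.1995·ln(0.09) = 0.4804 s.

0.48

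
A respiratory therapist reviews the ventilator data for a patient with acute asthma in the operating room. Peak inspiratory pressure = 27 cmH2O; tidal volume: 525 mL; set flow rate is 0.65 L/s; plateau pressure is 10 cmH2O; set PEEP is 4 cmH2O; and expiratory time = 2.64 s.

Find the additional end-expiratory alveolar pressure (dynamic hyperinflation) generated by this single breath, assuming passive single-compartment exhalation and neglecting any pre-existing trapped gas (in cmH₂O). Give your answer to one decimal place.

1.9

R = (PIP − Pplat)/V̇ = (27 − 10) / 0.65 = 17.0/0.65 = 26.154 cmH2O·s/L.
C = Vt/(Pplat − PEEP) = 525.0 / (10 − 4) = 525.0/6.0 = 87.5 mL/cmH2O.
τ = R × C = 26.154 × 0.0875 L/cmH2O = 2.288 s.
Fraction remaining = e^(−Te/τ) = e^(−2.64/2.288) = 0.3154; trapped volume = 525.0 × 0.3154 = 165.59 mL.
Additional alveolar pressure from trapping ≈ V_trapped / C = 165.59 / 87.5 = 1.892 cmH2O.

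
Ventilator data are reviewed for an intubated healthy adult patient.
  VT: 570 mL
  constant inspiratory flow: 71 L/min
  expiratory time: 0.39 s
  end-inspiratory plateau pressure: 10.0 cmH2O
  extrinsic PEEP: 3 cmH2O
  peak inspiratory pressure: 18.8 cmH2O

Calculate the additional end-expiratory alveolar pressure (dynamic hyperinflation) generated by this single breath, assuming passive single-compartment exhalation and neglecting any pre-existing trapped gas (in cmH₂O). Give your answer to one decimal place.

Flow: 71 L/min ÷ 60 = 1.1833 L/s.
R = (PIP − Pplat)/V̇ = (18.8 − 10.0) / 1.1833 = 8.8/1.1833 = 7.437 cmH2O·s/L.
C = Vt/(Pplat − PEEP) = 570.0 / (10.0 − 3) = 570.0/7.0 = 81.429 mL/cmH2O.
τ = R × C = 7.437 × 0.08143 L/cmH2O = 0.6056 s.
Fraction remaining = e^(−Te/τ) = e^(−0.39/0.6056) = 0.5252; trapped volume = 570.0 × 0.5252 = 299.36 mL.
Additional alveolar pressure from trapping ≈ V_trapped / C = 299.36 / 81.429 = 3.676 cmH2O.

3.7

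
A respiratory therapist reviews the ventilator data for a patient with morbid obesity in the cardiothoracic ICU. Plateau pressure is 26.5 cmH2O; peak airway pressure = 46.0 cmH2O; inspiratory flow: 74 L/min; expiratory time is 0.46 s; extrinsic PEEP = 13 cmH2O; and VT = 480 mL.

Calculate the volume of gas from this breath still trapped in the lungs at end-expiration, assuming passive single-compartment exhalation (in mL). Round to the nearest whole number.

Flow: 74 L/min ÷ 60 = 1.2333 L/s.
R = (PIP − Pplat)/V̇ = (46.0 − 26.5) / 1.2333 = 19.5/1.2333 = 15.811 cmH2O·s/L.
C = Vt/(Pplat − PEEP) = 480.0 / (26.5 − 13) = 480.0/13.5 = 35.556 mL/cmH2O.
τ = R × C = 15.811 × 0.03556 L/cmH2O = 0.5622 s.
Fraction remaining = e^(−Te/τ) = e^(−0.46/0.5622) = 0.4412.
Trapped volume = 480.0 × 0.4412 = 211.78 mL.

212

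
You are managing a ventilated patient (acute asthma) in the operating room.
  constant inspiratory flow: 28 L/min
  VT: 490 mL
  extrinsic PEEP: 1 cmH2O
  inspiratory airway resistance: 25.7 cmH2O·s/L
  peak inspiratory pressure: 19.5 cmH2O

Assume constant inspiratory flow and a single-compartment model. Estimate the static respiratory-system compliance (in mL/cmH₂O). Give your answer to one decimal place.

75.3

Flow: 28 L/min ÷ 60 = 0.4667 L/s.
Equation of motion (constant flow): PIP = Vt/C + R·V̇ + PEEP.
Vt/C = PIP − R·V̇ − PEEP = 19.5 − 25.7×0.4667 − 1 = 19.5 − 11.994 − 1 = 6.506 cmH2O.
C = Vt / 6.506 = 490 / 6.506 = 75.315 mL/cmH2O.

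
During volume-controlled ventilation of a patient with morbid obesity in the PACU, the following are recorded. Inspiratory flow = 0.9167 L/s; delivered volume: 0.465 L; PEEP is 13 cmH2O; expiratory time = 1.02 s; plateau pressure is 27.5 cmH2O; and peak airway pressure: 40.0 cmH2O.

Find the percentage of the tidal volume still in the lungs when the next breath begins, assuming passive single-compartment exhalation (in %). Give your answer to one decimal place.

R = (PIP − Pplat)/V̇ = (40.0 − 27.5) / 0.9167 = 12.5/0.9167 = 13.636 cmH2O·s/L.
C = Vt/(Pplat − PEEP) = 465.0 / (27.5 − 13) = 465.0/14.5 = 32.069 mL/cmH2O.
τ = R × C = 13.636 × 0.03207 L/cmH2O = 0.4373 s.
Fraction remaining at end-expiration = e^(−Te/τ) = e^(−1.02/0.4373) = 0.09705 → 9.705%.

9.7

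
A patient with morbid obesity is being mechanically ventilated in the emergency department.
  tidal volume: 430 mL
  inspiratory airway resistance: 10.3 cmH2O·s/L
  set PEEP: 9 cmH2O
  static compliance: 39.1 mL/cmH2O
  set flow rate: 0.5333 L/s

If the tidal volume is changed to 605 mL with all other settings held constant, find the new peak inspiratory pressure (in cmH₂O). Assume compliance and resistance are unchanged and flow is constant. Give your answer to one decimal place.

30.0

PIP = Vt/C + R·V̇ + PEEP (constant-flow equation of motion).
Only the elastic term changes: ΔPIP = ΔVt / C = (605 − 430) / 39.1 = 4.476 cmH2O.
Original PIP = 430/39.1 + 10.3×0.5333 + 9 = 25.49 cmH2O; new PIP = 25.49 + (4.476) = 29.966 cmH2O.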